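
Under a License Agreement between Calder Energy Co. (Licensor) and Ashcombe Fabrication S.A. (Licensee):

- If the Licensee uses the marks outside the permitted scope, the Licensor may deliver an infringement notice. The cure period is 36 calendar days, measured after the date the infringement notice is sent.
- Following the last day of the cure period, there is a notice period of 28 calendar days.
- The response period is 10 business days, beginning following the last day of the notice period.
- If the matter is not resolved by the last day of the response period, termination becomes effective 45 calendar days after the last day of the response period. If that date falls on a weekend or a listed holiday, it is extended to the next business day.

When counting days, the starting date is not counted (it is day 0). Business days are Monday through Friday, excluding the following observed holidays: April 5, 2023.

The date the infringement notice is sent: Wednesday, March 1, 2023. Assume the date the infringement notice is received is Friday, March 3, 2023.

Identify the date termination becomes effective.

July 3, 2023

Adding 36 calendar days to March 1, 2023 gives April 6, 2023, which is the last day of the cure period.
The last day of the notice period: April 6, 2023 + 28 days = May 4, 2023.
The last day of the response period: 10 business days after Thursday, May 4, 2023, skipping weekends — May 5, May 8, May 9, May 10, May 11, May 12, May 15, May 16, May 17, May 18 — lands on Thursday, May 18, 2023.
The date termination becomes effective: 45 calendar days after May 18, 2023 is July 2, 2023. That falls on a Sunday, so it rolls to the next business day, Monday, July 3, 2023.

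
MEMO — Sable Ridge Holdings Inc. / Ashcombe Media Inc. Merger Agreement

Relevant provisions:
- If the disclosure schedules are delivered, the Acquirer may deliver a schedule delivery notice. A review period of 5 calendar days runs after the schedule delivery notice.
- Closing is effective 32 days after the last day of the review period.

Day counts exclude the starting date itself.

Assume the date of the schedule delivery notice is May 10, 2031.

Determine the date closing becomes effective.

Adding 5 calendar days to May 10, 2031 gives May 15, 2031, which is the last day of the review period.
The date closing becomes effective: May 15, 2031 + 32 days = June 16, 2031.

June 16, 2031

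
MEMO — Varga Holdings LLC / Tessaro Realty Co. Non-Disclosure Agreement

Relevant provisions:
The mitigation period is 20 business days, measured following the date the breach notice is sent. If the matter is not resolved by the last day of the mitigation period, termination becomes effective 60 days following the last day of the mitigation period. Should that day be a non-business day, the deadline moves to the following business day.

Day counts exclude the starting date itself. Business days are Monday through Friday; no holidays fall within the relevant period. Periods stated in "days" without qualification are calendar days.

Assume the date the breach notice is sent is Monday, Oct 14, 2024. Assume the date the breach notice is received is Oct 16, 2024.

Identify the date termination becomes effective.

Jan 10, 2025

From Monday, Oct 14, 2024, 20 business days (Oct 15, Oct 16, Oct 17, Oct 18, …, Nov 7, Nov 8, Nov 11, skipping weekends) brings us to Monday, Nov 11, 2024, which is the last day of the mitigation period.
The date termination becomes effective: 60 calendar days after Nov 11, 2024 is Jan 10, 2025. Jan 10, 2025 is a Friday, so no roll-forward applies.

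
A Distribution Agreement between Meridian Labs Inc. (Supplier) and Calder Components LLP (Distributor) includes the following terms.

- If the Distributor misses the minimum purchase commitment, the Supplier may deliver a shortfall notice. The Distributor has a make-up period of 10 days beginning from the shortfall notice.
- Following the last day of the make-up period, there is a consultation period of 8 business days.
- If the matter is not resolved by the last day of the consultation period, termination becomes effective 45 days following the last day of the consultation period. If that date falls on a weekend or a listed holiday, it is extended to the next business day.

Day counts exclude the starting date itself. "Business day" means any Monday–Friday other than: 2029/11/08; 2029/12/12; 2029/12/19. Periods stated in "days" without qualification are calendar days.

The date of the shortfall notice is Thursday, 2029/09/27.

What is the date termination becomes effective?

2029/12/03

The last day of the make-up period: 2029/09/27 + 10 days = 2029/10/07.
The last day of the consultation period: 8 business days after Sunday, 2029/10/07, skipping weekends — Oct 8, Oct 9, Oct 10, Oct 11, Oct 12, Oct 15, Oct 16, Oct 17 — lands on Wednesday, 2029/10/17.
Adding 45 calendar days to 2029/10/17 gives 2029/12/01, which is the date termination becomes effective. That falls on a Saturday, so it rolls to the next business day, Monday, 2029/12/03.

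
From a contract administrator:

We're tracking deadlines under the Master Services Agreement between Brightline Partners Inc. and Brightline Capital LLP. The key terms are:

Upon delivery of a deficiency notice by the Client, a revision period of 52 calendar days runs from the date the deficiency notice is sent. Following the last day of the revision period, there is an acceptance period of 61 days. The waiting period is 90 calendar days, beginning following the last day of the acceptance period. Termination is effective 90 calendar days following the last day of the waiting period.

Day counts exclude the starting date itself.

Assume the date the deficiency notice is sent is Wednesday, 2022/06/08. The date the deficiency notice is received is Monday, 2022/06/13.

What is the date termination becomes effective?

2023/03/28

The last day of the revision period: 52 calendar days after 2022/06/08 is 2022/07/30.
The last day of the acceptance period: 2022/07/30 + 61 days = 2022/09/29.
The last day of the waiting period: 2022/09/29 + 90 days = 2022/12/28.
The date termination becomes effective: 2022/12/28 + 90 days = 2023/03/28.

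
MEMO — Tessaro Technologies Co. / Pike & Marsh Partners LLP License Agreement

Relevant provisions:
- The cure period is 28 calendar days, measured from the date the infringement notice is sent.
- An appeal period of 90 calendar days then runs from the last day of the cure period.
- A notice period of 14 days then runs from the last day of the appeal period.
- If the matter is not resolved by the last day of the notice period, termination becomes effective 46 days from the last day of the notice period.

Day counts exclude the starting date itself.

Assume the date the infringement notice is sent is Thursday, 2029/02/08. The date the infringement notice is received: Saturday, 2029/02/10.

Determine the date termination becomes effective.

2029/08/05

The last day of the cure period: 28 calendar days after 2029/02/08 is 2029/03/08.
Adding 90 calendar days to 2029/03/08 gives 2029/06/06, which is the last day of the appeal period.
The last day of the notice period: 2029/06/06 + 14 days = 2029/06/20.
The date termination becomes effective: 46 calendar days after 2029/06/20 is 2029/08/05.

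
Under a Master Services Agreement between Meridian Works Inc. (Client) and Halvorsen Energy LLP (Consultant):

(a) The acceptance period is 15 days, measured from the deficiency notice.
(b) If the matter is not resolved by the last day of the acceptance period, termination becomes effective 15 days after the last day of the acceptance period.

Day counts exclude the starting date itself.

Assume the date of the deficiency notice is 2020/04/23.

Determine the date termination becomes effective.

The last day of the acceptance period: 15 calendar days after 2020/04/23 is 2020/05/08.
The date termination becomes effective: 2020/05/08 + 15 days = 2020/05/23.

2020/05/23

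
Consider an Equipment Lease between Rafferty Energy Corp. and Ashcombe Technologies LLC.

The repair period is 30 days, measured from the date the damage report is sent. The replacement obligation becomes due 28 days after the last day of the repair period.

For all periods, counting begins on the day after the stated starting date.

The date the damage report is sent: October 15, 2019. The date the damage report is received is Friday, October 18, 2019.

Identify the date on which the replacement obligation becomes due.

The last day of the repair period: October 15, 2019 + 30 days = November 14, 2019.
The date on which the replacement obligation becomes due: November 14, 2019 + 28 days = December 12, 2019.

December 12, 2019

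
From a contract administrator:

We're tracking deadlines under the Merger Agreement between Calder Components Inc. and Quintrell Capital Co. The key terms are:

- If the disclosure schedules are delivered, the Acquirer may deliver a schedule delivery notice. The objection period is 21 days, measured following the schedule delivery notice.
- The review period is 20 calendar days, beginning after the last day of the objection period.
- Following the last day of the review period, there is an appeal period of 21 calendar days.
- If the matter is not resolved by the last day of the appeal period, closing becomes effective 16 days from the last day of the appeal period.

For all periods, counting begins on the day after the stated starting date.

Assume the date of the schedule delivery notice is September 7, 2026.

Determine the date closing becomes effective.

The last day of the objection period: September 7, 2026 + 21 days = September 28, 2026.
Adding 20 calendar days to September 28, 2026 gives October 18, 2026, which is the last day of the review period.
The last day of the appeal period: 21 calendar days after October 18, 2026 is November 8, 2026.
Adding 16 calendar days to November 8, 2026 gives November 24, 2026, which is the date closing becomes effective.

November 24, 2026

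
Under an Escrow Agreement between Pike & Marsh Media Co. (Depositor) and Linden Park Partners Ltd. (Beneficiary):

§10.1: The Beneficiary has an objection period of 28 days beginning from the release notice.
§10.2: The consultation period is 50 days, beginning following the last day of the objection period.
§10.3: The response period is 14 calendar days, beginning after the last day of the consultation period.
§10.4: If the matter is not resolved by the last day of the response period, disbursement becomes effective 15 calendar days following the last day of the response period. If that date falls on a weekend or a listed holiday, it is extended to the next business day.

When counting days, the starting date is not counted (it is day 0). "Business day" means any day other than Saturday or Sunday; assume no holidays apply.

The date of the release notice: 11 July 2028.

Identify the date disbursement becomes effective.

26 October 2028

The last day of the objection period: 11 July 2028 + 28 days = 8 August 2028.
Adding 50 calendar days to 8 August 2028 gives 27 September 2028, which is the last day of the consultation period.
The last day of the response period: 14 calendar days after 27 September 2028 is 11 October 2028.
The date disbursement becomes effective: 15 calendar days after 11 October 2028 is 26 October 2028. 26 October 2028 is a Thursday, so no roll-forward applies.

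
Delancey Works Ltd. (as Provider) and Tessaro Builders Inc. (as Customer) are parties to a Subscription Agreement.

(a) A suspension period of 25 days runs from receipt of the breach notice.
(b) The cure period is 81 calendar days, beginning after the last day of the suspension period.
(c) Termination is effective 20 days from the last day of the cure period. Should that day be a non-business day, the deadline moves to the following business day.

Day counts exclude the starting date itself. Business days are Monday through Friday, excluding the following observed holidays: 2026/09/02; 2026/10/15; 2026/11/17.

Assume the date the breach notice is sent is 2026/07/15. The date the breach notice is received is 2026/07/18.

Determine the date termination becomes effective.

The last day of the suspension period: 2026/07/18 + 25 days = 2026/08/12.
The last day of the cure period: 81 calendar days after 2026/08/12 is 2026/11/01.
Adding 20 calendar days to 2026/11/01 gives 2026/11/21, which is the date termination becomes effective. That falls on a Saturday, so it rolls to the next business day, Monday, 2026/11/23.

2026/11/23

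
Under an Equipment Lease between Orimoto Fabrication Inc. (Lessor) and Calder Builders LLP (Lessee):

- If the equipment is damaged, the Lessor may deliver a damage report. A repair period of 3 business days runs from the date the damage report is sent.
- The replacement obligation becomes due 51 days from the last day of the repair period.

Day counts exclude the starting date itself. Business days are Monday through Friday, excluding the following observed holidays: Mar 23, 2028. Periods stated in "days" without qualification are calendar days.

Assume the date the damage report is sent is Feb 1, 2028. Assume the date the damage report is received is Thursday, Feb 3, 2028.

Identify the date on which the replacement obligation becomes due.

Mar 26, 2028

From Tuesday, Feb 1, 2028, 3 business days (Feb 2, Feb 3, Feb 4, skipping weekends) brings us to Friday, Feb 4, 2028, which is the last day of the repair period.
The date on which the replacement obligation becomes due: Feb 4, 2028 + 51 days = Mar 26, 2028.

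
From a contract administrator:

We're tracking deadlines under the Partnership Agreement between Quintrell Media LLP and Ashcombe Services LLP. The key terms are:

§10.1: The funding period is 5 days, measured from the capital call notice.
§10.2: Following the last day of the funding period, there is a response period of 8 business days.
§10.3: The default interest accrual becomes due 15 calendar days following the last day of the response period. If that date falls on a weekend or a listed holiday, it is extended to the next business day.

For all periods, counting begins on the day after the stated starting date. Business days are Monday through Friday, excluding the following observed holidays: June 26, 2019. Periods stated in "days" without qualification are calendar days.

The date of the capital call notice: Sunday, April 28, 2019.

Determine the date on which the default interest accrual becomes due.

Adding 5 calendar days to April 28, 2019 gives May 3, 2019, which is the last day of the funding period.
The last day of the response period: 8 business days after Friday, May 3, 2019, skipping weekends — May 6, May 7, May 8, May 9, May 10, May 13, May 14, May 15 — lands on Wednesday, May 15, 2019.
Adding 15 calendar days to May 15, 2019 gives May 30, 2019, which is the date on which the default interest accrual becomes due. May 30, 2019 is a Thursday and is not a listed holiday, so no roll-forward applies.

May 30, 2019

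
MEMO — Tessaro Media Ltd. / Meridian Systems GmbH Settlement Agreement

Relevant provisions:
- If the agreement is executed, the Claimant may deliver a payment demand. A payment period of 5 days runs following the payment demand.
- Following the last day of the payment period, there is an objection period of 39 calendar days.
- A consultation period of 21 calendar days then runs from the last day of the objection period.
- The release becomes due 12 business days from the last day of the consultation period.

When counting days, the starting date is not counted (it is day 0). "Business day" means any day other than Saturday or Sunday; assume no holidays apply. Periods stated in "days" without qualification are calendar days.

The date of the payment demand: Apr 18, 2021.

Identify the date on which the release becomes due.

Adding 5 calendar days to Apr 18, 2021 gives Apr 23, 2021, which is the last day of the payment period.
The last day of the objection period: 39 calendar days after Apr 23, 2021 is Jun 1, 2021.
The last day of the consultation period: Jun 1, 2021 + 21 days = Jun 22, 2021.
From Tuesday, Jun 22, 2021, 12 business days (Jun 23, Jun 24, Jun 25, Jun 28, …, Jul 6, Jul 7, Jul 8, skipping weekends) brings us to Thursday, Jul 8, 2021, which is the date on which the release becomes due.

Jul 8, 2021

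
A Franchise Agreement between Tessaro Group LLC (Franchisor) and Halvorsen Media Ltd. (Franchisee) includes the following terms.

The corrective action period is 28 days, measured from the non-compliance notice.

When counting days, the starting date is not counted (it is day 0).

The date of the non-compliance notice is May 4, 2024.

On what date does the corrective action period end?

The last day of the corrective action period: May 4, 2024 + 28 days = June 1, 2024.

June 1, 2024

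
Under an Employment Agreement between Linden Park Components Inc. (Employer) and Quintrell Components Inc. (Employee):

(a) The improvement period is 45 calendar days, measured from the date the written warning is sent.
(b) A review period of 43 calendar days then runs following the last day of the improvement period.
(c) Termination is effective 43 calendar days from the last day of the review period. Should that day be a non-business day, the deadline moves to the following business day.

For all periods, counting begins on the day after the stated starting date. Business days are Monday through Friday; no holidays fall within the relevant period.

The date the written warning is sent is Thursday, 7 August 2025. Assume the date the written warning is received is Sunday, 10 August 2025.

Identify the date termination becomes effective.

16 December 2025

The last day of the improvement period: 45 calendar days after 7 August 2025 is 21 September 2025.
Adding 43 calendar days to 21 September 2025 gives 3 November 2025, which is the last day of the review period.
The date termination becomes effective: 3 November 2025 + 43 days = 16 December 2025. 16 December 2025 is a Tuesday, so no roll-forward applies.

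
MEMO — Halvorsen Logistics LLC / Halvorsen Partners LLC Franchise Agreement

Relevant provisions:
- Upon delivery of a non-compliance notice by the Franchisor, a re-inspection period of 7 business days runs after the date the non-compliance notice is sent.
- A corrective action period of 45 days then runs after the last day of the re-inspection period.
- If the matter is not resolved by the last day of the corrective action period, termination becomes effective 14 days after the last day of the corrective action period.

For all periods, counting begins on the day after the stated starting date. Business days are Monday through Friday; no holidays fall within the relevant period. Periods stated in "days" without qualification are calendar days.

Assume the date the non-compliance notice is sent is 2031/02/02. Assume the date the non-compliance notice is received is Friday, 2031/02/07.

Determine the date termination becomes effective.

From Sunday, 2031/02/02, 7 business days (Feb 3, Feb 4, Feb 5, Feb 6, Feb 7, Feb 10, Feb 11, skipping weekends) brings us to Tuesday, 2031/02/11, which is the last day of the re-inspection period.
The last day of the corrective action period: 45 calendar days after 2031/02/11 is 2031/03/28.
The date termination becomes effective: 14 calendar days after 2031/03/28 is 2031/04/11.

2031/04/11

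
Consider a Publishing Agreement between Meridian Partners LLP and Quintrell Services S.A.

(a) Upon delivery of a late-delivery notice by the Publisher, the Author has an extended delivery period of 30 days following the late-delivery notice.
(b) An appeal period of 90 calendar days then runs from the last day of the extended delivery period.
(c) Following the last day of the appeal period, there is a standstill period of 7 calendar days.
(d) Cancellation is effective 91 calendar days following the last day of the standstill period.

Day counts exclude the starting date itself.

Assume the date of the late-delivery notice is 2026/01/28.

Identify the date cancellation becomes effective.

Adding 30 calendar days to 2026/01/28 gives 2026/02/27, which is the last day of the extended delivery period.
The last day of the appeal period: 90 calendar days after 2026/02/27 is 2026/05/28.
The last day of the standstill period: 2026/05/28 + 7 days = 2026/06/04.
The date cancellation becomes effective: 2026/06/04 + 91 days = 2026/09/03.

2026/09/03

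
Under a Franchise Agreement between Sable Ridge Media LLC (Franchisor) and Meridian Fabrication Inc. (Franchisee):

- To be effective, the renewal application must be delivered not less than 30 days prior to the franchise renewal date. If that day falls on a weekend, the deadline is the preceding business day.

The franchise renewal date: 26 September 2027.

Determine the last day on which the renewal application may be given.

26 September 2027 minus 30 days is 27 August 2027. That is a Friday, so no adjustment is needed.

27 August 2027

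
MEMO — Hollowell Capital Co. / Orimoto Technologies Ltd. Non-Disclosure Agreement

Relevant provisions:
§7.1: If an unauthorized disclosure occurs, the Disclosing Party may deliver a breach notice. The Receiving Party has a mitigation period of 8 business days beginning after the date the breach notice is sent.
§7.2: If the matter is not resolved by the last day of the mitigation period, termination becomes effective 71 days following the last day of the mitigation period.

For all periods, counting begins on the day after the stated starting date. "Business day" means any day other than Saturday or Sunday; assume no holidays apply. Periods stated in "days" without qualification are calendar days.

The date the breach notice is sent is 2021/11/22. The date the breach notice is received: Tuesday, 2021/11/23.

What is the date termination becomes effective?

The last day of the mitigation period: 8 business days after Monday, 2021/11/22, skipping weekends — Nov 23, Nov 24, Nov 25, Nov 26, Nov 29, Nov 30, Dec 1, Dec 2 — lands on Thursday, 2021/12/02.
Adding 71 calendar days to 2021/12/02 gives 2022/02/11, which is the date termination becomes effective.

2022/02/11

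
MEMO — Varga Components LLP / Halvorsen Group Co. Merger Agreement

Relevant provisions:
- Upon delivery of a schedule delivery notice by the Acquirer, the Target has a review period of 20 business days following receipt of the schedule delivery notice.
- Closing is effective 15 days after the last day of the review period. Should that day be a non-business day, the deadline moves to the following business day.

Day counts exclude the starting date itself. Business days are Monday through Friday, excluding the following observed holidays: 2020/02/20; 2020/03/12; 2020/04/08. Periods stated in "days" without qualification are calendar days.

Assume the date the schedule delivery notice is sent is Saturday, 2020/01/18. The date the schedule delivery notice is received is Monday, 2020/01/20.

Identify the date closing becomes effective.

2020/03/03

From Monday, 2020/01/20, 20 business days (Jan 21, Jan 22, Jan 23, Jan 24, …, Feb 13, Feb 14, Feb 17, skipping weekends) brings us to Monday, 2020/02/17, which is the last day of the review period.
Adding 15 calendar days to 2020/02/17 gives 2020/03/03, which is the date closing becomes effective. 2020/03/03 is a Tuesday and is not a listed holiday, so no roll-forward applies.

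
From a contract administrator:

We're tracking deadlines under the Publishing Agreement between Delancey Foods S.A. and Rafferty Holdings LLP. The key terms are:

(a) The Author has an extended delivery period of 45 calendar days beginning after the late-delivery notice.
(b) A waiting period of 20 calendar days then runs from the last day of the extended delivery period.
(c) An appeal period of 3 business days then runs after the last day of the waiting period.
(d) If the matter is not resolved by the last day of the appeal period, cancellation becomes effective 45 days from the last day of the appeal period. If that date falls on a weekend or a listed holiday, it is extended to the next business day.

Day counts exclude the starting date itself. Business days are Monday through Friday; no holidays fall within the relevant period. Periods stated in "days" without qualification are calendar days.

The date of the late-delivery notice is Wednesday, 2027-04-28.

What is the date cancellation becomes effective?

The last day of the extended delivery period: 45 calendar days after 2027-04-28 is 2027-06-12.
Adding 20 calendar days to 2027-06-12 gives 2027-07-02, which is the last day of the waiting period.
The last day of the appeal period: counting 3 business days from Friday, 2027-07-02 (Jul 5, Jul 6, Jul 7, skipping weekends) reaches Wednesday, 2027-07-07.
The date cancellation becomes effective: 45 calendar days after 2027-07-07 is 2027-08-21. That falls on a Saturday, so it rolls to the next business day, Monday, 2027-08-23.

2027-08-23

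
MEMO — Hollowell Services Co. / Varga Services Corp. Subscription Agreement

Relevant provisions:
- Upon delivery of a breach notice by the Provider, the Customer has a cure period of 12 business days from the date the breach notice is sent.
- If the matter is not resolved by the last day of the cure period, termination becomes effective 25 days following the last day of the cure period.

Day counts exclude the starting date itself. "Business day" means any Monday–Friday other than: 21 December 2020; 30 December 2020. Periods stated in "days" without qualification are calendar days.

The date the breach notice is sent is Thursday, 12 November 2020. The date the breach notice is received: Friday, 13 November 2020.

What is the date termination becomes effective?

The last day of the cure period: counting 12 business days from Thursday, 12 November 2020 (Nov 13, Nov 16, Nov 17, Nov 18, …, Nov 26, Nov 27, Nov 30, skipping weekends) reaches Monday, 30 November 2020.
Adding 25 calendar days to 30 November 2020 gives 25 December 2020, which is the date termination becomes effective.

25 December 2020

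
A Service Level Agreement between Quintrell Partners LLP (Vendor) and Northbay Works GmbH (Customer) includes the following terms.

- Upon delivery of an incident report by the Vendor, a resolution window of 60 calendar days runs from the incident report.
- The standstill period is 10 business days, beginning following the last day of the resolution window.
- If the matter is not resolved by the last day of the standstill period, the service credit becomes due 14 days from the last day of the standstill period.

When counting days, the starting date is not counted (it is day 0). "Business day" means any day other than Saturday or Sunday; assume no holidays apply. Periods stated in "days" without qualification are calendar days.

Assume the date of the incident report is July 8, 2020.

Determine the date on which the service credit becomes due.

The last day of the resolution window: July 8, 2020 + 60 days = September 6, 2020.
From Sunday, September 6, 2020, 10 business days (Sep 7, Sep 8, Sep 9, Sep 10, Sep 11, Sep 14, Sep 15, Sep 16, Sep 17, Sep 18, skipping weekends) brings us to Friday, September 18, 2020, which is the last day of the standstill period.
The date on which the service credit becomes due: 14 calendar days after September 18, 2020 is October 2, 2020.

October 2, 2020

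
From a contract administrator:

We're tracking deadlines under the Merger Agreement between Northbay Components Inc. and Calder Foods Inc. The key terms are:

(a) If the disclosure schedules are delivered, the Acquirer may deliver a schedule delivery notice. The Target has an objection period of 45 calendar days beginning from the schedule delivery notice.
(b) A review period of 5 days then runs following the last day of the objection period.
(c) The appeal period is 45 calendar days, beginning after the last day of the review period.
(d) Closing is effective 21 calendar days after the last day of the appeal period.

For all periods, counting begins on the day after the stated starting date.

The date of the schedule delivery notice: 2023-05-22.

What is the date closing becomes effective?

2023-09-15

Adding 45 calendar days to 2023-05-22 gives 2023-07-06, which is the last day of the objection period.
The last day of the review period: 2023-07-06 + 5 days = 2023-07-11.
The last day of the appeal period: 2023-07-11 + 45 days = 2023-08-25.
The date closing becomes effective: 21 calendar days after 2023-08-25 is 2023-09-15.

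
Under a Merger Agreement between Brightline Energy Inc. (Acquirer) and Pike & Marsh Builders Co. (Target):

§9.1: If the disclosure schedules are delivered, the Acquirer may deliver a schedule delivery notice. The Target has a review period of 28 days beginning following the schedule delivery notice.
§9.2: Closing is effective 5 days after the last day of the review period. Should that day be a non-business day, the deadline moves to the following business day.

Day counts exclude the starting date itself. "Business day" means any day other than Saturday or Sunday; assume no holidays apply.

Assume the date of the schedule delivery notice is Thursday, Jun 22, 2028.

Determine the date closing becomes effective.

The last day of the review period: 28 calendar days after Jun 22, 2028 is Jul 20, 2028.
The date closing becomes effective: Jul 20, 2028 + 5 days = Jul 25, 2028. Jul 25, 2028 is a Tuesday, so no roll-forward applies.

Jul 25, 2028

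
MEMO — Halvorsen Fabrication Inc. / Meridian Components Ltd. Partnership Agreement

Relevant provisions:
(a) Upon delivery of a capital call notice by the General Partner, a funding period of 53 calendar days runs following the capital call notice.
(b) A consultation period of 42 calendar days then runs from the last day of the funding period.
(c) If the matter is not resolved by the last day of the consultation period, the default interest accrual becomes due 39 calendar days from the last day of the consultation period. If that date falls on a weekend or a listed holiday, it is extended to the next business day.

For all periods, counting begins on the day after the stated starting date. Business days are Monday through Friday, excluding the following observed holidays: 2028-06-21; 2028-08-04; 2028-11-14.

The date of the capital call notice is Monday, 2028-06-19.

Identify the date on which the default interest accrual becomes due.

2028-10-31

The last day of the funding period: 2028-06-19 + 53 days = 2028-08-11.
The last day of the consultation period: 42 calendar days after 2028-08-11 is 2028-09-22.
Adding 39 calendar days to 2028-09-22 gives 2028-10-31, which is the date on which the default interest accrual becomes due. 2028-10-31 is a Tuesday and is not a listed holiday, so no roll-forward applies.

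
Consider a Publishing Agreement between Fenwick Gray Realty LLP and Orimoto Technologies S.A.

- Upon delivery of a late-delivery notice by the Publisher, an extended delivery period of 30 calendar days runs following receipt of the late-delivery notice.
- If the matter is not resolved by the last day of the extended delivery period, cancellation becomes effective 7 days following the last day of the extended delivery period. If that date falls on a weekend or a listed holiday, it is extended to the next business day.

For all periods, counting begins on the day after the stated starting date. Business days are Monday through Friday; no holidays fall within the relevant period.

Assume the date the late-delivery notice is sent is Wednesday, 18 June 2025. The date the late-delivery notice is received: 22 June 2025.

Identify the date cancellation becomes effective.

The last day of the extended delivery period: 30 calendar days after 22 June 2025 is 22 July 2025.
The date cancellation becomes effective: 22 July 2025 + 7 days = 29 July 2025. 29 July 2025 is a Tuesday, so no roll-forward applies.

29 July 2025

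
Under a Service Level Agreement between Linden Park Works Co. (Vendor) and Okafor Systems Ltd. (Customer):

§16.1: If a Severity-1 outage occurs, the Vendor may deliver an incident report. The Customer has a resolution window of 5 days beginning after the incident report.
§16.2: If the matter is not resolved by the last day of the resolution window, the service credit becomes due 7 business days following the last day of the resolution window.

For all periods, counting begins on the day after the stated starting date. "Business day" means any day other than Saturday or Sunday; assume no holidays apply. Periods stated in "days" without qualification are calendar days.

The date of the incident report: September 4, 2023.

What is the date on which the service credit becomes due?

The last day of the resolution window: 5 calendar days after September 4, 2023 is September 9, 2023.
The date on which the service credit becomes due: counting 7 business days from Saturday, September 9, 2023 (Sep 11, Sep 12, Sep 13, Sep 14, Sep 15, Sep 18, Sep 19, skipping weekends) reaches Tuesday, September 19, 2023.

September 19, 2023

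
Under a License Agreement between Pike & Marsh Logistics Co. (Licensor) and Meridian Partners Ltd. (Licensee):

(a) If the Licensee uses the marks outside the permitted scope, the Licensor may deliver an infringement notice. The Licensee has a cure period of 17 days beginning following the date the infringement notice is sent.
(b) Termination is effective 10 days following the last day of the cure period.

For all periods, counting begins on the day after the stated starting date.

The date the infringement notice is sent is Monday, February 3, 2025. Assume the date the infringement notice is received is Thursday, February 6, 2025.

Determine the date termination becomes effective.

March 2, 2025

Adding 17 calendar days to February 3, 2025 gives February 20, 2025, which is the last day of the cure period.
The date termination becomes effective: February 20, 2025 + 10 days = March 2, 2025.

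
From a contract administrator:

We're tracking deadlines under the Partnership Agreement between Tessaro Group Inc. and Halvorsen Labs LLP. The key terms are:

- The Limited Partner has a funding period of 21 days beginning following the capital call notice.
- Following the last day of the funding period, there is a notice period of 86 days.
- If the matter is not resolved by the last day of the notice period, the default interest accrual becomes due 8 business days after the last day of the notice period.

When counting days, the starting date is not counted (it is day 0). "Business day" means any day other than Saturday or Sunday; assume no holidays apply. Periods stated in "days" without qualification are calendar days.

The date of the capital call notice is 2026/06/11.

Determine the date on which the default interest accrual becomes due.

The last day of the funding period: 2026/06/11 + 21 days = 2026/07/02.
The last day of the notice period: 2026/07/02 + 86 days = 2026/09/26.
The date on which the default interest accrual becomes due: counting 8 business days from Saturday, 2026/09/26 (Sep 28, Sep 29, Sep 30, Oct 1, Oct 2, Oct 5, Oct 6, Oct 7, skipping weekends) reaches Wednesday, 2026/10/07.

2026/10/07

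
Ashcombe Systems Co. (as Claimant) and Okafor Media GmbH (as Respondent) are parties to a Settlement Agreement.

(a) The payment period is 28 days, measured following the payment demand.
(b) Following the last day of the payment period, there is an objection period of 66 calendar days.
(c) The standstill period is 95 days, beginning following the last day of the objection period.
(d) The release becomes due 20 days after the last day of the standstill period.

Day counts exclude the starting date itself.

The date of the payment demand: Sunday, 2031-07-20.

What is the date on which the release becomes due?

The last day of the payment period: 28 calendar days after 2031-07-20 is 2031-08-17.
The last day of the objection period: 2031-08-17 + 66 days = 2031-10-22.
The last day of the standstill period: 2031-10-22 + 95 days = 2032-01-25.
Adding 20 calendar days to 2032-01-25 gives 2032-02-14, which is the date on which the release becomes due.

2032-02-14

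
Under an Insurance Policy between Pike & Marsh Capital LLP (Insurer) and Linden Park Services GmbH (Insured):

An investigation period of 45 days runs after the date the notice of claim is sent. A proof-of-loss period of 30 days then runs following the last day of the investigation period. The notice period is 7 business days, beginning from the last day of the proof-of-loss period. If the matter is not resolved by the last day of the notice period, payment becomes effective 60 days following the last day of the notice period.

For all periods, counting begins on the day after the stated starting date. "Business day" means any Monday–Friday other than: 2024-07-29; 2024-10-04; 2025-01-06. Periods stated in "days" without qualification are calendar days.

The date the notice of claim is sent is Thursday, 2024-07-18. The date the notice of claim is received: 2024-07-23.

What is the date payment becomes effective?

Adding 45 calendar days to 2024-07-18 gives 2024-09-01, which is the last day of the investigation period.
The last day of the proof-of-loss period: 2024-09-01 + 30 days = 2024-10-01.
The last day of the notice period: counting 7 business days from Tuesday, 2024-10-01 (Oct 2, Oct 3, Oct 7, Oct 8, Oct 9, Oct 10, Oct 11, skipping weekends and the listed holiday on Oct 4) reaches Friday, 2024-10-11.
Adding 60 calendar days to 2024-10-11 gives 2024-12-10, which is the date payment becomes effective.

2024-12-10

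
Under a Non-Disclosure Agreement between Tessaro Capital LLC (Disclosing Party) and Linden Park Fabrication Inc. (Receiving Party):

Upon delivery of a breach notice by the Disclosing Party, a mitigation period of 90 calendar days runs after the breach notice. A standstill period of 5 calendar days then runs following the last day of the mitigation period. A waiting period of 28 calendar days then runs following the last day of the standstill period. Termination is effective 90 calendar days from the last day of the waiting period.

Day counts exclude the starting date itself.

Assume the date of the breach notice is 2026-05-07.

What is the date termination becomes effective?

Adding 90 calendar days to 2026-05-07 gives 2026-08-05, which is the last day of the mitigation period.
The last day of the standstill period: 5 calendar days after 2026-08-05 is 2026-08-10.
The last day of the waiting period: 2026-08-10 + 28 days = 2026-09-07.
The date termination becomes effective: 90 calendar days after 2026-09-07 is 2026-12-06.

2026-12-06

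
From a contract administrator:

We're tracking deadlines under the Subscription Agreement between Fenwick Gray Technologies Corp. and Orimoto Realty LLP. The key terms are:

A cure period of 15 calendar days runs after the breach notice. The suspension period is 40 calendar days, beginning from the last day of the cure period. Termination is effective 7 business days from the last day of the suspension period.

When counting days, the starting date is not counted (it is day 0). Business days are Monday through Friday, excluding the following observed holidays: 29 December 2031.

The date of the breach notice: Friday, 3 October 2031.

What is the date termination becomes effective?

8 December 2031

The last day of the cure period: 15 calendar days after 3 October 2031 is 18 October 2031.
The last day of the suspension period: 40 calendar days after 18 October 2031 is 27 November 2031.
From Thursday, 27 November 2031, 7 business days (Nov 28, Dec 1, Dec 2, Dec 3, Dec 4, Dec 5, Dec 8, skipping weekends) brings us to Monday, 8 December 2031, which is the date termination becomes effective.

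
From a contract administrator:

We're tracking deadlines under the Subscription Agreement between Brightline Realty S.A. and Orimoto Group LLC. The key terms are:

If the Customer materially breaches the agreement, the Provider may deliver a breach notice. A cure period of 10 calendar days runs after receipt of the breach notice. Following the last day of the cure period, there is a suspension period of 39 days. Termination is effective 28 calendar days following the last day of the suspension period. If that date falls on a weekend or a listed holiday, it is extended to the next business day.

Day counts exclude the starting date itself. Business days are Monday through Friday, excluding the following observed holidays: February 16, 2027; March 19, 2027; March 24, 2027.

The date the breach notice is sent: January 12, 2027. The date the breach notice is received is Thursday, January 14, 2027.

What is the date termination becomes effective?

The last day of the cure period: 10 calendar days after January 14, 2027 is January 24, 2027.
The last day of the suspension period: January 24, 2027 + 39 days = March 4, 2027.
The date termination becomes effective: March 4, 2027 + 28 days = April 1, 2027. April 1, 2027 is a Thursday and is not a listed holiday, so no roll-forward applies.

April 1, 2027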